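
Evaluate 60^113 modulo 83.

66

By square-and-multiply:
113 in binary is 1110001, i.e. 113 = 64 + 32 + 16 + 1.
60^1 ≡ 60 (mod 83)
60^2 ≡ 60^2 = 3600 ≡ 31 (mod 83)
60^4 ≡ 31^2 = 961 ≡ 48 (mod 83)
60^8 ≡ 48^2 = 2304 ≡ 63 (mod 83)
60^16 ≡ 63^2 = 3969 ≡ 68 (mod 83)
60^32 ≡ 68^2 = 4624 ≡ 59 (mod 83)
60^64 ≡ 59^2 = 3481 ≡ 78 (mod 83)
60^113 = 60^64 * 60^32 * 60^16 * 60^1 ≡ 78 * 59 * 68 * 60 (mod 83).
Accumulate the product:
78 * 59 = 4602 ≡ 37
37 * 68 = 2516 ≡ 26
26 * 60 = 1560 ≡ 66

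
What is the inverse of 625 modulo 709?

709 = 1×625 + 84
625 = 7×84 + 37
84 = 2×37 + 10
37 = 3×10 + 7
10 = 1×7 + 3
7 = 2×3 + 1
3 = 3×1 + 0
gcd(625, 709) = 1, so the inverse exists.
Back-substitute for 1:
1 = 1×7 − 2×3
  = −2×10 + 3×7
  = 3×37 − 11×10
  = −11×84 + 25×37
  = 25×625 − 186×84
  = −186×709 + 211×625
So 625⁻¹ ≡ 211 (mod 709).

211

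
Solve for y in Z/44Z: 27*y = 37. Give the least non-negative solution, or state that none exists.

3

gcd(27, 44) = 1, so a unique solution mod 44 exists.
27⁻¹ ≡ 31 (mod 44).
y ≡ 31*37 ≡ 3 (mod 44).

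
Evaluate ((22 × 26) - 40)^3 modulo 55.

22 × 26 = 572 ≡ 22 (mod 55)
22 - 40 = -18 ≡ 37 (mod 55)
(37)^3 ≡ 53 (mod 55)

53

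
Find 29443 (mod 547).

29443 = 53×547 + 452, so 29443 ≡ 452 (mod 547).

452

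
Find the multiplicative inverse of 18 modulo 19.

19 = 1*18 + 1
18 = 18*1 + 0
gcd(18, 19) = 1, so the inverse exists.
Back-substitute for 1:
1 = 1*19 − 1*18
So 18⁻¹ ≡ −1 ≡ 18 (mod 19).

18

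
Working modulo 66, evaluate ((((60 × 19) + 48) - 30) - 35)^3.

60 × 19 = 1140 ≡ 18 (mod 66)
18 + 48 = 66 ≡ 0 (mod 66)
0 - 30 = -30 ≡ 36 (mod 66)
36 - 35 = 1
(1)^3 ≡ 1 (mod 66)

1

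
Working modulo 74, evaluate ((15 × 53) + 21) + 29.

15 × 53 = 795 ≡ 55 (mod 74)
55 + 21 = 76 ≡ 2 (mod 74)
2 + 29 = 31

31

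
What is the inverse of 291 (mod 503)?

121

503 = 1×291 + 212
291 = 1×212 + 79
212 = 2×79 + 54
79 = 1×54 + 25
54 = 2×25 + 4
25 = 6×4 + 1
4 = 4×1 + 0
gcd(291, 503) = 1, so the inverse exists.
Back-substitute for 1:
1 = 1×25 − 6×4
  = −6×54 + 13×25
  = 13×79 − 19×54
  = −19×212 + 51×79
  = 51×291 − 70×212
  = −70×503 + 121×291
So 291⁻¹ ≡ 121 (mod 503).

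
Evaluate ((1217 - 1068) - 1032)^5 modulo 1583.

1217 - 1068 = 149
149 - 1032 = -883 ≡ 700 (mod 1583)
(700)^5 ≡ 799 (mod 1583)

799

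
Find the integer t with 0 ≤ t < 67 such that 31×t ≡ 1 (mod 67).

Run the extended Euclidean algorithm:
67 = 2*31 + 5
31 = 6*5 + 1
5 = 5*1 + 0
gcd(31, 67) = 1, so the inverse exists.
Back-substitute for 1:
1 = 1*31 − 6*5
  = −6*67 + 13*31
So 31⁻¹ ≡ 13 (mod 67).

13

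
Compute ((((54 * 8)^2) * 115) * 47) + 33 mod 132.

54 * 8 = 432 ≡ 36 (mod 132)
(36)^2 ≡ 108 (mod 132)
108 * 115 = 12420 ≡ 12 (mod 132)
12 * 47 = 564 ≡ 36 (mod 132)
36 + 33 = 69

69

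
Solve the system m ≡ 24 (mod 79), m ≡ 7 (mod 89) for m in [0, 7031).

5080

79⁻¹ mod 89: 79×80 ≡ 1 (mod 89), so 79⁻¹ ≡ 80.
m = 24 + 79×((7 − 24)×80 mod 89) = 24 + 79×64 = 5080.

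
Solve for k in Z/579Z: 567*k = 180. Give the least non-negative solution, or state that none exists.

178

gcd(567, 579) = 3, and 3 | 180, so solutions exist.
Divide through by 3: 189*k mod 193 = 60.
189⁻¹ ≡ 48 (mod 193).
k ≡ 48*60 ≡ 178 (mod 193).
The smallest non-negative solution is k = 178.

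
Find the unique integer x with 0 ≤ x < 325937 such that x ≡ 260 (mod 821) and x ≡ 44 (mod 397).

319629

821⁻¹ mod 397: 821×250 ≡ 1 (mod 397), so 821⁻¹ ≡ 250.
x = 260 + 821×((44 − 260)×250 mod 397) = 260 + 821×389 = 319629.
Check: 319629 mod 821 = 260, 319629 mod 397 = 44. ✓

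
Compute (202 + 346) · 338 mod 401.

363

202 + 346 = 548 ≡ 147 (mod 401)
147 · 338 = 49686 ≡ 363 (mod 401)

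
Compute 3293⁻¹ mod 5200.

1557

Run the extended Euclidean algorithm:
5200 = 1×3293 + 1907
3293 = 1×1907 + 1386
1907 = 1×1386 + 521
1386 = 2×521 + 344
521 = 1×344 + 177
344 = 1×177 + 167
177 = 1×167 + 10
167 = 16×10 + 7
10 = 1×7 + 3
7 = 2×3 + 1
3 = 3×1 + 0
gcd(3293, 5200) = 1, so the inverse exists.
Back-substitute for 1:
1 = 1×7 − 2×3
  = −2×10 + 3×7
  = 3×167 − 50×10
  = −50×177 + 53×167
  = 53×344 − 103×177
  = −103×521 + 156×344
  = 156×1386 − 415×521
  = −415×1907 + 571×1386
  = 571×3293 − 986×1907
  = −986×5200 + 1557×3293
So 3293⁻¹ ≡ 1557 (mod 5200).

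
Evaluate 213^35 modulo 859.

213^1 ≡ 213 (mod 859)
213^2 ≡ 213^2 = 45369 ≡ 701 (mod 859)
213^4 ≡ 701^2 = 491401 ≡ 53 (mod 859)
213^8 ≡ 53^2 = 2809 ≡ 232 (mod 859)
213^16 ≡ 232^2 = 53824 ≡ 566 (mod 859)
213^32 ≡ 566^2 = 320356 ≡ 808 (mod 859)
213^35 = 213^32 · 213^2 · 213^1 ≡ 808 · 701 · 213 (mod 859).
Accumulate the product:
808 · 701 = 566408 ≡ 327
327 · 213 = 69651 ≡ 72

72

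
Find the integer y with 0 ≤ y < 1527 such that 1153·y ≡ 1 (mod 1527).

Run the extended Euclidean algorithm:
1527 = 1*1153 + 374
1153 = 3*374 + 31
374 = 12*31 + 2
31 = 15*2 + 1
2 = 2*1 + 0
gcd(1153, 1527) = 1, so the inverse exists.
Bézout: 1 = −558*1527 + 739*1153.
So 1153⁻¹ ≡ 739 (mod 1527).

739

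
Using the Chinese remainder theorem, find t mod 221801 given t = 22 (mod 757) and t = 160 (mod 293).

757⁻¹ mod 293: 757·12 ≡ 1 (mod 293), so 757⁻¹ ≡ 12.
t = 22 + 757·((160 − 22)·12 mod 293) = 22 + 757·191 = 144609.
Check: 144609 mod 757 = 22, 144609 mod 293 = 160. ✓

144609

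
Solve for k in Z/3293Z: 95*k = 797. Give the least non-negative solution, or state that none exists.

563

gcd(95, 3293) = 1, so a unique solution mod 3293 exists.
95⁻¹ ≡ 104 (mod 3293).
k ≡ 104*797 ≡ 563 (mod 3293).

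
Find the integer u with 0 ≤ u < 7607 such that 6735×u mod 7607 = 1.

1736

7607 = 1·6735 + 872
6735 = 7·872 + 631
872 = 1·631 + 241
631 = 2·241 + 149
241 = 1·149 + 92
149 = 1·92 + 57
92 = 1·57 + 35
57 = 1·35 + 22
35 = 1·22 + 13
22 = 1·13 + 9
13 = 1·9 + 4
9 = 2·4 + 1
4 = 4·1 + 0
gcd(6735, 7607) = 1, so the inverse exists.
Bézout: 1 = −1537·7607 + 1736·6735.
So 6735⁻¹ ≡ 1736 (mod 7607).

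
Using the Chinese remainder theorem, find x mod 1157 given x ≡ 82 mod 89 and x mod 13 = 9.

89⁻¹ mod 13: 89×6 ≡ 1 (mod 13), so 89⁻¹ ≡ 6.
x = 82 + 89×((9 − 82)×6 mod 13) = 82 + 89×4 = 438.

438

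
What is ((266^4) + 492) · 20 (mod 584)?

(266)^4 ≡ 288 (mod 584)
288 + 492 = 780 ≡ 196 (mod 584)
196 · 20 = 3920 ≡ 416 (mod 584)

416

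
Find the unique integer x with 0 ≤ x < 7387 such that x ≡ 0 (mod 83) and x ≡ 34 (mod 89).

83⁻¹ mod 89: 83*74 ≡ 1 (mod 89), so 83⁻¹ ≡ 74.
x = 0 + 83*((34 − 0)*74 mod 89) = 0 + 83*24 = 1992.

1992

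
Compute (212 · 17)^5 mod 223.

172

212 · 17 = 3604 ≡ 36 (mod 223)
(36)^5 ≡ 172 (mod 223)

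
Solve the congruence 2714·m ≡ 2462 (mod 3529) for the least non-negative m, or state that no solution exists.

2175

gcd(2714, 3529) = 1, so a unique solution mod 3529 exists.
2714⁻¹ ≡ 2204 (mod 3529).
m ≡ 2204·2462 ≡ 2175 (mod 3529).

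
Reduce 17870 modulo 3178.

17870 = 5·3178 + 1980, so 17870 ≡ 1980 (mod 3178).

1980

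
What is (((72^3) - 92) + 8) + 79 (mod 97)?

84

(72)^3 ≡ 89 (mod 97)
89 - 92 = -3 ≡ 94 (mod 97)
94 + 8 = 102 ≡ 5 (mod 97)
5 + 79 = 84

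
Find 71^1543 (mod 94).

59

71^1 ≡ 71 (mod 94)
71^2 ≡ 71^2 = 5041 ≡ 59 (mod 94)
71^4 ≡ 59^2 = 3481 ≡ 3 (mod 94)
71^8 ≡ 3^2 = 9 (mod 94)
71^16 ≡ 9^2 = 81 (mod 94)
71^32 ≡ 81^2 = 6561 ≡ 75 (mod 94)
71^64 ≡ 75^2 = 5625 ≡ 79 (mod 94)
71^128 ≡ 79^2 = 6241 ≡ 37 (mod 94)
71^256 ≡ 37^2 = 1369 ≡ 53 (mod 94)
71^512 ≡ 53^2 = 2809 ≡ 83 (mod 94)
71^1024 ≡ 83^2 = 6889 ≡ 27 (mod 94)
71^1543 = 71^1024 × 71^512 × 71^4 × 71^2 × 71^1 ≡ 27 × 83 × 3 × 59 × 71 (mod 94).
Accumulate the product:
27 × 83 = 2241 ≡ 79
79 × 3 = 237 ≡ 49
49 × 59 = 2891 ≡ 71
71 × 71 = 5041 ≡ 59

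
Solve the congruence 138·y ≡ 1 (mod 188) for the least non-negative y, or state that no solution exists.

gcd(138, 188) = 2, and 2 does not divide 1.
So the congruence has no solution.

no solution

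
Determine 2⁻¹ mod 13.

7

By the extended Euclidean algorithm:
13 = 6*2 + 1
2 = 2*1 + 0
gcd(2, 13) = 1, so the inverse exists.
Back-substitute for 1:
1 = 1*13 − 6*2
So 2⁻¹ ≡ −6 ≡ 7 (mod 13).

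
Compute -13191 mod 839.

-13191 = -16×839 + 233, so -13191 ≡ 233 (mod 839).

233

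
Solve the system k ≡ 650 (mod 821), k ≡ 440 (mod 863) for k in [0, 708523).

4755

821⁻¹ mod 863: 821*226 ≡ 1 (mod 863), so 821⁻¹ ≡ 226.
k = 650 + 821*((440 − 650)*226 mod 863) = 650 + 821*5 = 4755.
Check: 4755 mod 821 = 650, 4755 mod 863 = 440. ✓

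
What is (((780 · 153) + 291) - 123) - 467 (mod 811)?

635

780 · 153 = 119340 ≡ 123 (mod 811)
123 + 291 = 414
414 - 123 = 291
291 - 467 = -176 ≡ 635 (mod 811)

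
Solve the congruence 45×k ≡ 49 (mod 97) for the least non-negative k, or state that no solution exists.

gcd(45, 97) = 1, so a unique solution mod 97 exists.
45⁻¹ ≡ 69 (mod 97).
k ≡ 69×49 ≡ 83 (mod 97).

83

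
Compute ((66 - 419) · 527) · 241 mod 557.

66 - 419 = -353 ≡ 204 (mod 557)
204 · 527 = 107508 ≡ 7 (mod 557)
7 · 241 = 1687 ≡ 16 (mod 557)

16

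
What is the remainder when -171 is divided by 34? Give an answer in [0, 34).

-171 = -6×34 + 33, so -171 ≡ 33 (mod 34).

33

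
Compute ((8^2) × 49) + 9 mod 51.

34

(8)^2 ≡ 13 (mod 51)
13 × 49 = 637 ≡ 25 (mod 51)
25 + 9 = 34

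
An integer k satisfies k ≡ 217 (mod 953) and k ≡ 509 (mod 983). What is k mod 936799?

953⁻¹ mod 983: 953·557 ≡ 1 (mod 983), so 953⁻¹ ≡ 557.
k = 217 + 953·((509 − 217)·557 mod 983) = 217 + 953·449 = 428114.

428114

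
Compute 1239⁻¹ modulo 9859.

Run the extended Euclidean algorithm:
9859 = 7*1239 + 1186
1239 = 1*1186 + 53
1186 = 22*53 + 20
53 = 2*20 + 13
20 = 1*13 + 7
13 = 1*7 + 6
7 = 1*6 + 1
6 = 6*1 + 0
gcd(1239, 9859) = 1, so the inverse exists.
Bézout: 1 = 187*9859 − 1488*1239.
So 1239⁻¹ ≡ −1488 ≡ 8371 (mod 9859).

8371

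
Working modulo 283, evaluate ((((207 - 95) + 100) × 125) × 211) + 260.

207 - 95 = 112
112 + 100 = 212
212 × 125 = 26500 ≡ 181 (mod 283)
181 × 211 = 38191 ≡ 269 (mod 283)
269 + 260 = 529 ≡ 246 (mod 283)

246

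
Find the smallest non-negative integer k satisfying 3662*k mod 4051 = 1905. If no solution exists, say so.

gcd(3662, 4051) = 1, so a unique solution mod 4051 exists.
3662⁻¹ ≡ 302 (mod 4051).
k ≡ 302*1905 ≡ 68 (mod 4051).

68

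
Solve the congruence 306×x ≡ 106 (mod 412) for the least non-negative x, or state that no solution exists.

gcd(306, 412) = 2, and 2 | 106, so solutions exist.
Divide through by 2: 153×x = 53 (mod 206).
153⁻¹ ≡ 171 (mod 206).
x ≡ 171×53 ≡ 205 (mod 206).
The smallest non-negative solution is x = 205.

205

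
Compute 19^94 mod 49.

Compute successive squares:
19^1 ≡ 19 (mod 49)
19^2 ≡ 19^2 = 361 ≡ 18 (mod 49)
19^4 ≡ 18^2 = 324 ≡ 30 (mod 49)
19^8 ≡ 30^2 = 900 ≡ 18 (mod 49)
19^16 ≡ 18^2 = 324 ≡ 30 (mod 49)
19^32 ≡ 30^2 = 900 ≡ 18 (mod 49)
19^64 ≡ 18^2 = 324 ≡ 30 (mod 49)
19^94 = 19^64 × 19^16 × 19^8 × 19^4 × 19^2 ≡ 30 × 30 × 18 × 30 × 18 (mod 49).
Accumulate the product:
30 × 30 = 900 ≡ 18
18 × 18 = 324 ≡ 30
30 × 30 = 900 ≡ 18
18 × 18 = 324 ≡ 30

30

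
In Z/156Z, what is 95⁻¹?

23

Apply the Euclidean algorithm and back-substitute:
156 = 1·95 + 61
95 = 1·61 + 34
61 = 1·34 + 27
34 = 1·27 + 7
27 = 3·7 + 6
7 = 1·6 + 1
6 = 6·1 + 0
gcd(95, 156) = 1, so the inverse exists.
Back-substitute for 1:
1 = 1·7 − 1·6
  = −1·27 + 4·7
  = 4·34 − 5·27
  = −5·61 + 9·34
  = 9·95 − 14·61
  = −14·156 + 23·95
So 95⁻¹ ≡ 23 (mod 156).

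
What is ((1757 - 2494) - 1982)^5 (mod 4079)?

3844

1757 - 2494 = -737 ≡ 3342 (mod 4079)
3342 - 1982 = 1360
(1360)^5 ≡ 3844 (mod 4079)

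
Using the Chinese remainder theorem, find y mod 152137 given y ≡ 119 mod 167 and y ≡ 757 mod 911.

149250

167⁻¹ mod 911: 167·851 ≡ 1 (mod 911), so 167⁻¹ ≡ 851.
y = 119 + 167·((757 − 119)·851 mod 911) = 119 + 167·893 = 149250.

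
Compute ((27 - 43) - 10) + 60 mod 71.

34

27 - 43 = -16 ≡ 55 (mod 71)
55 - 10 = 45
45 + 60 = 105 ≡ 34 (mod 71)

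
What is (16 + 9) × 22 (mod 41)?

16 + 9 = 25
25 × 22 = 550 ≡ 17 (mod 41)

17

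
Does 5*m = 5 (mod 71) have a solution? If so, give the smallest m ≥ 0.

gcd(5, 71) = 1, so a unique solution mod 71 exists.
5⁻¹ ≡ 57 (mod 71).
m ≡ 57*5 ≡ 1 (mod 71).

1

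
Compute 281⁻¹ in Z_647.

274

647 = 2·281 + 85
281 = 3·85 + 26
85 = 3·26 + 7
26 = 3·7 + 5
7 = 1·5 + 2
5 = 2·2 + 1
2 = 2·1 + 0
gcd(281, 647) = 1, so the inverse exists.
Back-substitute for 1:
1 = 1·5 − 2·2
  = −2·7 + 3·5
  = 3·26 − 11·7
  = −11·85 + 36·26
  = 36·281 − 119·85
  = −119·647 + 274·281
So 281⁻¹ ≡ 274 (mod 647).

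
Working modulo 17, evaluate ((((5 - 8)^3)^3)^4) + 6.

2

5 - 8 = -3 ≡ 14 (mod 17)
(14)^3 ≡ 7 (mod 17)
(7)^3 ≡ 3 (mod 17)
(3)^4 ≡ 13 (mod 17)
13 + 6 = 19 ≡ 2 (mod 17)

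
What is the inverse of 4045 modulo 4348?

4061

Apply the Euclidean algorithm and back-substitute:
4348 = 1*4045 + 303
4045 = 13*303 + 106
303 = 2*106 + 91
106 = 1*91 + 15
91 = 6*15 + 1
15 = 15*1 + 0
gcd(4045, 4348) = 1, so the inverse exists.
Back-substitute for 1:
1 = 1*91 − 6*15
  = −6*106 + 7*91
  = 7*303 − 20*106
  = −20*4045 + 267*303
  = 267*4348 − 287*4045
So 4045⁻¹ ≡ −287 ≡ 4061 (mod 4348).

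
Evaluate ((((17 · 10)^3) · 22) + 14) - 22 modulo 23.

17 · 10 = 170 ≡ 9 (mod 23)
(9)^3 ≡ 16 (mod 23)
16 · 22 = 352 ≡ 7 (mod 23)
7 + 14 = 21
21 - 22 = -1 ≡ 22 (mod 23)

22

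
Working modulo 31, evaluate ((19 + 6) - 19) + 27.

19 + 6 = 25
25 - 19 = 6
6 + 27 = 33 ≡ 2 (mod 31)

2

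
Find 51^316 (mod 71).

20

316 in binary is 100111100, i.e. 316 = 256 + 32 + 16 + 8 + 4.
51^1 ≡ 51 (mod 71)
51^2 ≡ 51^2 = 2601 ≡ 45 (mod 71)
51^4 ≡ 45^2 = 2025 ≡ 37 (mod 71)
51^8 ≡ 37^2 = 1369 ≡ 20 (mod 71)
51^16 ≡ 20^2 = 400 ≡ 45 (mod 71)
51^32 ≡ 45^2 = 2025 ≡ 37 (mod 71)
51^64 ≡ 37^2 = 1369 ≡ 20 (mod 71)
51^128 ≡ 20^2 = 400 ≡ 45 (mod 71)
51^256 ≡ 45^2 = 2025 ≡ 37 (mod 71)
51^316 = 51^256 · 51^32 · 51^16 · 51^8 · 51^4 ≡ 37 · 37 · 45 · 20 · 37 (mod 71).
Accumulate the product:
37 · 37 = 1369 ≡ 20
20 · 45 = 900 ≡ 48
48 · 20 = 960 ≡ 37
37 · 37 = 1369 ≡ 20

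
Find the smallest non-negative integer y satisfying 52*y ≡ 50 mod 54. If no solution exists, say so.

2

gcd(52, 54) = 2, and 2 | 50, so solutions exist.
Divide through by 2: 26*y ≡ 25 (mod 27).
26⁻¹ ≡ 26 (mod 27).
y ≡ 26*25 ≡ 2 (mod 27).
The smallest non-negative solution is y = 2.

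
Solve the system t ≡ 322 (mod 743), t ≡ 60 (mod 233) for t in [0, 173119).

35243

743⁻¹ mod 233: 743*143 ≡ 1 (mod 233), so 743⁻¹ ≡ 143.
t = 322 + 743*((60 − 322)*143 mod 233) = 322 + 743*47 = 35243.
Check: 35243 mod 743 = 322, 35243 mod 233 = 60. ✓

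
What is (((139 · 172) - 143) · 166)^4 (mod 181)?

82

139 · 172 = 23908 ≡ 16 (mod 181)
16 - 143 = -127 ≡ 54 (mod 181)
54 · 166 = 8964 ≡ 95 (mod 181)
(95)^4 ≡ 82 (mod 181)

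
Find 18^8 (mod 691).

372

By square-and-multiply:
18^1 ≡ 18 (mod 691)
18^2 ≡ 18^2 = 324 (mod 691)
18^4 ≡ 324^2 = 104976 ≡ 635 (mod 691)
18^8 ≡ 635^2 = 403225 ≡ 372 (mod 691)
So 18^8 ≡ 372 (mod 691).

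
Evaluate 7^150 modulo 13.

By square-and-multiply:
150 in binary is 10010110, i.e. 150 = 128 + 16 + 4 + 2.
7^1 ≡ 7 (mod 13)
7^2 ≡ 7^2 = 49 ≡ 10 (mod 13)
7^4 ≡ 10^2 = 100 ≡ 9 (mod 13)
7^8 ≡ 9^2 = 81 ≡ 3 (mod 13)
7^16 ≡ 3^2 = 9 (mod 13)
7^32 ≡ 9^2 = 81 ≡ 3 (mod 13)
7^64 ≡ 3^2 = 9 (mod 13)
7^128 ≡ 9^2 = 81 ≡ 3 (mod 13)
7^150 = 7^128 × 7^16 × 7^4 × 7^2 ≡ 3 × 9 × 9 × 10 (mod 13).
Accumulate the product:
3 × 9 = 27 ≡ 1
1 × 9 = 9
9 × 10 = 90 ≡ 12

12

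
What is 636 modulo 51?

24

636 = 12*51 + 24, so 636 ≡ 24 (mod 51).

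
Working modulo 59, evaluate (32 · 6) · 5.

16

32 · 6 = 192 ≡ 15 (mod 59)
15 · 5 = 75 ≡ 16 (mod 59)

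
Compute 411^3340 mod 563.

Using repeated squaring:
411^1 ≡ 411 (mod 563)
411^2 ≡ 411^2 = 168921 ≡ 21 (mod 563)
411^4 ≡ 21^2 = 441 (mod 563)
411^8 ≡ 441^2 = 194481 ≡ 246 (mod 563)
411^16 ≡ 246^2 = 60516 ≡ 275 (mod 563)
411^32 ≡ 275^2 = 75625 ≡ 183 (mod 563)
411^64 ≡ 183^2 = 33489 ≡ 272 (mod 563)
411^128 ≡ 272^2 = 73984 ≡ 231 (mod 563)
411^256 ≡ 231^2 = 53361 ≡ 439 (mod 563)
411^512 ≡ 439^2 = 192721 ≡ 175 (mod 563)
411^1024 ≡ 175^2 = 30625 ≡ 223 (mod 563)
411^2048 ≡ 223^2 = 49729 ≡ 185 (mod 563)
411^3340 = 411^2048 · 411^1024 · 411^256 · 411^8 · 411^4 ≡ 185 · 223 · 439 · 246 · 441 (mod 563).
Accumulate the product:
185 · 223 = 41255 ≡ 156
156 · 439 = 68484 ≡ 361
361 · 246 = 88806 ≡ 415
415 · 441 = 183015 ≡ 40

40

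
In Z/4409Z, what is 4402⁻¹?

3779

By the extended Euclidean algorithm:
4409 = 1*4402 + 7
4402 = 628*7 + 6
7 = 1*6 + 1
6 = 6*1 + 0
gcd(4402, 4409) = 1, so the inverse exists.
Bézout: 1 = 629*4409 − 630*4402.
So 4402⁻¹ ≡ −630 ≡ 3779 (mod 4409).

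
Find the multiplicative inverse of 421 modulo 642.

Apply the Euclidean algorithm and back-substitute:
642 = 1*421 + 221
421 = 1*221 + 200
221 = 1*200 + 21
200 = 9*21 + 11
21 = 1*11 + 10
11 = 1*10 + 1
10 = 10*1 + 0
gcd(421, 642) = 1, so the inverse exists.
Back-substitute for 1:
1 = 1*11 − 1*10
  = −1*21 + 2*11
  = 2*200 − 19*21
  = −19*221 + 21*200
  = 21*421 − 40*221
  = −40*642 + 61*421
So 421⁻¹ ≡ 61 (mod 642).

61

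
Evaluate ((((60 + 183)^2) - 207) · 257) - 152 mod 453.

60 + 183 = 243
(243)^2 ≡ 159 (mod 453)
159 - 207 = -48 ≡ 405 (mod 453)
405 · 257 = 104085 ≡ 348 (mod 453)
348 - 152 = 196

196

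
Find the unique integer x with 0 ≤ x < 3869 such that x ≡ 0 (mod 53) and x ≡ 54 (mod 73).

53⁻¹ mod 73: 53*62 ≡ 1 (mod 73), so 53⁻¹ ≡ 62.
x = 0 + 53*((54 − 0)*62 mod 73) = 0 + 53*63 = 3339.

3339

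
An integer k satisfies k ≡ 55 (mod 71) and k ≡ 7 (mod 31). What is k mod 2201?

410

71⁻¹ mod 31: 71*7 ≡ 1 (mod 31), so 71⁻¹ ≡ 7.
k = 55 + 71*((7 − 55)*7 mod 31) = 55 + 71*5 = 410.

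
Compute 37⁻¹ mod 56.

56 = 1×37 + 19
37 = 1×19 + 18
19 = 1×18 + 1
18 = 18×1 + 0
gcd(37, 56) = 1, so the inverse exists.
Back-substitute for 1:
1 = 1×19 − 1×18
  = −1×37 + 2×19
  = 2×56 − 3×37
So 37⁻¹ ≡ −3 ≡ 53 (mod 56).

53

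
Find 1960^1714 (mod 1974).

Compute successive squares:
1714 in binary is 11010110010, i.e. 1714 = 1024 + 512 + 128 + 32 + 16 + 2.
1960^1 ≡ 1960 (mod 1974)
1960^2 ≡ 1960^2 = 3841600 ≡ 196 (mod 1974)
1960^4 ≡ 196^2 = 38416 ≡ 910 (mod 1974)
1960^8 ≡ 910^2 = 828100 ≡ 994 (mod 1974)
1960^16 ≡ 994^2 = 988036 ≡ 1036 (mod 1974)
1960^32 ≡ 1036^2 = 1073296 ≡ 1414 (mod 1974)
1960^64 ≡ 1414^2 = 1999396 ≡ 1708 (mod 1974)
1960^128 ≡ 1708^2 = 2917264 ≡ 1666 (mod 1974)
1960^256 ≡ 1666^2 = 2775556 ≡ 112 (mod 1974)
1960^512 ≡ 112^2 = 12544 ≡ 700 (mod 1974)
1960^1024 ≡ 700^2 = 490000 ≡ 448 (mod 1974)
1960^1714 = 1960^1024 × 1960^512 × 1960^128 × 1960^32 × 1960^16 × 1960^2 ≡ 448 × 700 × 1666 × 1414 × 1036 × 196 (mod 1974).
Accumulate the product:
448 × 700 = 313600 ≡ 1708
1708 × 1666 = 2845528 ≡ 994
994 × 1414 = 1405516 ≡ 28
28 × 1036 = 29008 ≡ 1372
1372 × 196 = 268912 ≡ 448

448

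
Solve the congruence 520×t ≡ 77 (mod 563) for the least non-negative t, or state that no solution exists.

gcd(520, 563) = 1, so a unique solution mod 563 exists.
520⁻¹ ≡ 144 (mod 563).
t ≡ 144×77 ≡ 391 (mod 563).

391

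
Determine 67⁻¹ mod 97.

Apply the Euclidean algorithm and back-substitute:
97 = 1×67 + 30
67 = 2×30 + 7
30 = 4×7 + 2
7 = 3×2 + 1
2 = 2×1 + 0
gcd(67, 97) = 1, so the inverse exists.
Back-substitute for 1:
1 = 1×7 − 3×2
  = −3×30 + 13×7
  = 13×67 − 29×30
  = −29×97 + 42×67
So 67⁻¹ ≡ 42 (mod 97).

42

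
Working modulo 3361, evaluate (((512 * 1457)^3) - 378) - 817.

307

512 * 1457 = 745984 ≡ 3203 (mod 3361)
(3203)^3 ≡ 1502 (mod 3361)
1502 - 378 = 1124
1124 - 817 = 307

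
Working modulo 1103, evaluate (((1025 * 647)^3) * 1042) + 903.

1025 * 647 = 663175 ≡ 272 (mod 1103)
(272)^3 ≡ 516 (mod 1103)
516 * 1042 = 537672 ≡ 511 (mod 1103)
511 + 903 = 1414 ≡ 311 (mod 1103)

311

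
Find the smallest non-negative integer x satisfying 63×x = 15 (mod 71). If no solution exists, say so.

gcd(63, 71) = 1, so a unique solution mod 71 exists.
63⁻¹ ≡ 62 (mod 71).
x ≡ 62×15 ≡ 7 (mod 71).

7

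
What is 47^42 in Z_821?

440

Using repeated squaring:
42 in binary is 101010, i.e. 42 = 32 + 8 + 2.
47^1 ≡ 47 (mod 821)
47^2 ≡ 47^2 = 2209 ≡ 567 (mod 821)
47^4 ≡ 567^2 = 321489 ≡ 478 (mod 821)
47^8 ≡ 478^2 = 228484 ≡ 246 (mod 821)
47^16 ≡ 246^2 = 60516 ≡ 583 (mod 821)
47^32 ≡ 583^2 = 339889 ≡ 816 (mod 821)
47^42 = 47^32 × 47^8 × 47^2 ≡ 816 × 246 × 567 (mod 821).
Accumulate the product:
816 × 246 = 200736 ≡ 412
412 × 567 = 233604 ≡ 440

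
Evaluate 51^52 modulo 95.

66

51^1 ≡ 51 (mod 95)
51^2 ≡ 51^2 = 2601 ≡ 36 (mod 95)
51^4 ≡ 36^2 = 1296 ≡ 61 (mod 95)
51^8 ≡ 61^2 = 3721 ≡ 16 (mod 95)
51^16 ≡ 16^2 = 256 ≡ 66 (mod 95)
51^32 ≡ 66^2 = 4356 ≡ 81 (mod 95)
51^52 = 51^32 · 51^16 · 51^4 ≡ 81 · 66 · 61 (mod 95).
Accumulate the product:
81 · 66 = 5346 ≡ 26
26 · 61 = 1586 ≡ 66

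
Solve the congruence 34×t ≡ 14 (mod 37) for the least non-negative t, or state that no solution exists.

20

gcd(34, 37) = 1, so a unique solution mod 37 exists.
34⁻¹ ≡ 12 (mod 37).
t ≡ 12×14 ≡ 20 (mod 37).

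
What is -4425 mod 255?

165

-4425 = -18×255 + 165, so -4425 ≡ 165 (mod 255).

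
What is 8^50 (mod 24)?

16

8^1 ≡ 8 (mod 24)
8^2 ≡ 8^2 = 64 ≡ 16 (mod 24)
8^4 ≡ 16^2 = 256 ≡ 16 (mod 24)
8^8 ≡ 16^2 = 256 ≡ 16 (mod 24)
8^16 ≡ 16^2 = 256 ≡ 16 (mod 24)
8^32 ≡ 16^2 = 256 ≡ 16 (mod 24)
8^50 = 8^32 · 8^16 · 8^2 ≡ 16 · 16 · 16 (mod 24).
Accumulate the product:
16 · 16 = 256 ≡ 16
16 · 16 = 256 ≡ 16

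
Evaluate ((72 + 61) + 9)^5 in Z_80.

72 + 61 = 133 ≡ 53 (mod 80)
53 + 9 = 62
(62)^5 ≡ 32 (mod 80)

32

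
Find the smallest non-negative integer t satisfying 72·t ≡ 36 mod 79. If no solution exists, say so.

gcd(72, 79) = 1, so a unique solution mod 79 exists.
72⁻¹ ≡ 45 (mod 79).
t ≡ 45·36 ≡ 40 (mod 79).

40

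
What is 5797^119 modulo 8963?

119 in binary is 1110111, i.e. 119 = 64 + 32 + 16 + 4 + 2 + 1.
5797^1 ≡ 5797 (mod 8963)
5797^2 ≡ 5797^2 = 33605209 ≡ 2922 (mod 8963)
5797^4 ≡ 2922^2 = 8538084 ≡ 5308 (mod 8963)
5797^8 ≡ 5308^2 = 28174864 ≡ 4155 (mod 8963)
5797^16 ≡ 4155^2 = 17264025 ≡ 1287 (mod 8963)
5797^32 ≡ 1287^2 = 1656369 ≡ 7177 (mod 8963)
5797^64 ≡ 7177^2 = 51509329 ≡ 7931 (mod 8963)
5797^119 = 5797^64 · 5797^32 · 5797^16 · 5797^4 · 5797^2 · 5797^1 ≡ 7931 · 7177 · 1287 · 5308 · 2922 · 5797 (mod 8963).
Accumulate the product:
7931 · 7177 = 56920787 ≡ 5737
5737 · 1287 = 7383519 ≡ 6970
6970 · 5308 = 36996760 ≡ 6459
6459 · 2922 = 18873198 ≡ 6083
6083 · 5797 = 35263151 ≡ 2709

2709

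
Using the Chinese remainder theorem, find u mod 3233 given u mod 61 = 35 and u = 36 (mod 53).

1255

61⁻¹ mod 53: 61×20 ≡ 1 (mod 53), so 61⁻¹ ≡ 20.
u = 35 + 61×((36 − 35)×20 mod 53) = 35 + 61×20 = 1255.
Check: 1255 mod 61 = 35, 1255 mod 53 = 36. ✓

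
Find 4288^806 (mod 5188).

2116

806 in binary is 1100100110, i.e. 806 = 512 + 256 + 32 + 4 + 2.
4288^1 ≡ 4288 (mod 5188)
4288^2 ≡ 4288^2 = 18386944 ≡ 672 (mod 5188)
4288^4 ≡ 672^2 = 451584 ≡ 228 (mod 5188)
4288^8 ≡ 228^2 = 51984 ≡ 104 (mod 5188)
4288^16 ≡ 104^2 = 10816 ≡ 440 (mod 5188)
4288^32 ≡ 440^2 = 193600 ≡ 1644 (mod 5188)
4288^64 ≡ 1644^2 = 2702736 ≡ 4976 (mod 5188)
4288^128 ≡ 4976^2 = 24760576 ≡ 3440 (mod 5188)
4288^256 ≡ 3440^2 = 11833600 ≡ 4960 (mod 5188)
4288^512 ≡ 4960^2 = 24601600 ≡ 104 (mod 5188)
4288^806 = 4288^512 × 4288^256 × 4288^32 × 4288^4 × 4288^2 ≡ 104 × 4960 × 1644 × 228 × 672 (mod 5188).
Accumulate the product:
104 × 4960 = 515840 ≡ 2228
2228 × 1644 = 3662832 ≡ 104
104 × 228 = 23712 ≡ 2960
2960 × 672 = 1989120 ≡ 2116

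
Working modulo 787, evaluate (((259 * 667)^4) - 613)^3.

72

259 * 667 = 172753 ≡ 400 (mod 787)
(400)^4 ≡ 457 (mod 787)
457 - 613 = -156 ≡ 631 (mod 787)
(631)^3 ≡ 72 (mod 787)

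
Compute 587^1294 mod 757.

587^1 ≡ 587 (mod 757)
587^2 ≡ 587^2 = 344569 ≡ 134 (mod 757)
587^4 ≡ 134^2 = 17956 ≡ 545 (mod 757)
587^8 ≡ 545^2 = 297025 ≡ 281 (mod 757)
587^16 ≡ 281^2 = 78961 ≡ 233 (mod 757)
587^32 ≡ 233^2 = 54289 ≡ 542 (mod 757)
587^64 ≡ 542^2 = 293764 ≡ 48 (mod 757)
587^128 ≡ 48^2 = 2304 ≡ 33 (mod 757)
587^256 ≡ 33^2 = 1089 ≡ 332 (mod 757)
587^512 ≡ 332^2 = 110224 ≡ 459 (mod 757)
587^1024 ≡ 459^2 = 210681 ≡ 235 (mod 757)
587^1294 = 587^1024 · 587^256 · 587^8 · 587^4 · 587^2 ≡ 235 · 332 · 281 · 545 · 134 (mod 757).
Accumulate the product:
235 · 332 = 78020 ≡ 49
49 · 281 = 13769 ≡ 143
143 · 545 = 77935 ≡ 721
721 · 134 = 96614 ≡ 475

475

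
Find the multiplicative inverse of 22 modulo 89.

89 = 4*22 + 1
22 = 22*1 + 0
gcd(22, 89) = 1, so the inverse exists.
Back-substitute for 1:
1 = 1*89 − 4*22
So 22⁻¹ ≡ −4 ≡ 85 (mod 89).

85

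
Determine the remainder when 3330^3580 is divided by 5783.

718

Using repeated squaring:
3580 in binary is 110111111100, i.e. 3580 = 2048 + 1024 + 256 + 128 + 64 + 32 + 16 + 8 + 4.
3330^1 ≡ 3330 (mod 5783)
3330^2 ≡ 3330^2 = 11088900 ≡ 2889 (mod 5783)
3330^4 ≡ 2889^2 = 8346321 ≡ 1452 (mod 5783)
3330^8 ≡ 1452^2 = 2108304 ≡ 3292 (mod 5783)
3330^16 ≡ 3292^2 = 10837264 ≡ 5705 (mod 5783)
3330^32 ≡ 5705^2 = 32547025 ≡ 301 (mod 5783)
3330^64 ≡ 301^2 = 90601 ≡ 3856 (mod 5783)
3330^128 ≡ 3856^2 = 14868736 ≡ 643 (mod 5783)
3330^256 ≡ 643^2 = 413449 ≡ 2856 (mod 5783)
3330^512 ≡ 2856^2 = 8156736 ≡ 2706 (mod 5783)
3330^1024 ≡ 2706^2 = 7322436 ≡ 1158 (mod 5783)
3330^2048 ≡ 1158^2 = 1340964 ≡ 5091 (mod 5783)
3330^3580 = 3330^2048 × 3330^1024 × 3330^256 × 3330^128 × 3330^64 × 3330^32 × 3330^16 × 3330^8 × 3330^4 ≡ 5091 × 1158 × 2856 × 643 × 3856 × 301 × 5705 × 3292 × 1452 (mod 5783).
Accumulate the product:
5091 × 1158 = 5895378 ≡ 2501
2501 × 2856 = 7142856 ≡ 851
851 × 643 = 547193 ≡ 3591
3591 × 3856 = 13846896 ≡ 2394
2394 × 301 = 720594 ≡ 3502
3502 × 5705 = 19978910 ≡ 4428
4428 × 3292 = 14576976 ≡ 3816
3816 × 1452 = 5540832 ≡ 718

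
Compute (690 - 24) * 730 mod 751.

283

690 - 24 = 666
666 * 730 = 486180 ≡ 283 (mod 751)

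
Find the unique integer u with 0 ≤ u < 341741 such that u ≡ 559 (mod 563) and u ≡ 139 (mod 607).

254472

563⁻¹ mod 607: 563*538 ≡ 1 (mod 607), so 563⁻¹ ≡ 538.
u = 559 + 563*((139 − 559)*538 mod 607) = 559 + 563*451 = 254472.
Check: 254472 mod 563 = 559, 254472 mod 607 = 139. ✓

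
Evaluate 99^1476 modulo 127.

1

1476 in binary is 10111000100, i.e. 1476 = 1024 + 256 + 128 + 64 + 4.
99^1 ≡ 99 (mod 127)
99^2 ≡ 99^2 = 9801 ≡ 22 (mod 127)
99^4 ≡ 22^2 = 484 ≡ 103 (mod 127)
99^8 ≡ 103^2 = 10609 ≡ 68 (mod 127)
99^16 ≡ 68^2 = 4624 ≡ 52 (mod 127)
99^32 ≡ 52^2 = 2704 ≡ 37 (mod 127)
99^64 ≡ 37^2 = 1369 ≡ 99 (mod 127)
99^128 ≡ 99^2 = 9801 ≡ 22 (mod 127)
99^256 ≡ 22^2 = 484 ≡ 103 (mod 127)
99^512 ≡ 103^2 = 10609 ≡ 68 (mod 127)
99^1024 ≡ 68^2 = 4624 ≡ 52 (mod 127)
99^1476 = 99^1024 · 99^256 · 99^128 · 99^64 · 99^4 ≡ 52 · 103 · 22 · 99 · 103 (mod 127).
Accumulate the product:
52 · 103 = 5356 ≡ 22
22 · 22 = 484 ≡ 103
103 · 99 = 10197 ≡ 37
37 · 103 = 3811 ≡ 1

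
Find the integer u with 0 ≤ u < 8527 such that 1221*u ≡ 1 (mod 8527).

8527 = 6·1221 + 1201
1221 = 1·1201 + 20
1201 = 60·20 + 1
20 = 20·1 + 0
gcd(1221, 8527) = 1, so the inverse exists.
Bézout: 1 = 61·8527 − 426·1221.
So 1221⁻¹ ≡ −426 ≡ 8101 (mod 8527).

8101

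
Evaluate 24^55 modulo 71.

20

Compute successive squares:
55 in binary is 110111, i.e. 55 = 32 + 16 + 4 + 2 + 1.
24^1 ≡ 24 (mod 71)
24^2 ≡ 24^2 = 576 ≡ 8 (mod 71)
24^4 ≡ 8^2 = 64 (mod 71)
24^8 ≡ 64^2 = 4096 ≡ 49 (mod 71)
24^16 ≡ 49^2 = 2401 ≡ 58 (mod 71)
24^32 ≡ 58^2 = 3364 ≡ 27 (mod 71)
24^55 = 24^32 · 24^16 · 24^4 · 24^2 · 24^1 ≡ 27 · 58 · 64 · 8 · 24 (mod 71).
Accumulate the product:
27 · 58 = 1566 ≡ 4
4 · 64 = 256 ≡ 43
43 · 8 = 344 ≡ 60
60 · 24 = 1440 ≡ 20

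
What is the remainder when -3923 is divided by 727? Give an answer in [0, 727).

-3923 = -6×727 + 439, so -3923 ≡ 439 (mod 727).

439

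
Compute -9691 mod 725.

459

-9691 = -14·725 + 459, so -9691 ≡ 459 (mod 725).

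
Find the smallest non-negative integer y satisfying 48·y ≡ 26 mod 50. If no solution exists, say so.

gcd(48, 50) = 2, and 2 | 26, so solutions exist.
Divide through by 2: 24·y ≡ 13 mod 25.
24⁻¹ ≡ 24 (mod 25).
y ≡ 24·13 ≡ 12 (mod 25).
The smallest non-negative solution is y = 12.

12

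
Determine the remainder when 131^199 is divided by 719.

Using repeated squaring:
199 in binary is 11000111, i.e. 199 = 128 + 64 + 4 + 2 + 1.
131^1 ≡ 131 (mod 719)
131^2 ≡ 131^2 = 17161 ≡ 624 (mod 719)
131^4 ≡ 624^2 = 389376 ≡ 397 (mod 719)
131^8 ≡ 397^2 = 157609 ≡ 148 (mod 719)
131^16 ≡ 148^2 = 21904 ≡ 334 (mod 719)
131^32 ≡ 334^2 = 111556 ≡ 111 (mod 719)
131^64 ≡ 111^2 = 12321 ≡ 98 (mod 719)
131^128 ≡ 98^2 = 9604 ≡ 257 (mod 719)
131^199 = 131^128 · 131^64 · 131^4 · 131^2 · 131^1 ≡ 257 · 98 · 397 · 624 · 131 (mod 719).
Accumulate the product:
257 · 98 = 25186 ≡ 21
21 · 397 = 8337 ≡ 428
428 · 624 = 267072 ≡ 323
323 · 131 = 42313 ≡ 611

611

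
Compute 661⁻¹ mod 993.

By the extended Euclidean algorithm:
993 = 1*661 + 332
661 = 1*332 + 329
332 = 1*329 + 3
329 = 109*3 + 2
3 = 1*2 + 1
2 = 2*1 + 0
gcd(661, 993) = 1, so the inverse exists.
Back-substitute for 1:
1 = 1*3 − 1*2
  = −1*329 + 110*3
  = 110*332 − 111*329
  = −111*661 + 221*332
  = 221*993 − 332*661
So 661⁻¹ ≡ −332 ≡ 661 (mod 993).

661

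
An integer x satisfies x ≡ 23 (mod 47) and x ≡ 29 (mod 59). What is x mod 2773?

1386

47⁻¹ mod 59: 47×54 ≡ 1 (mod 59), so 47⁻¹ ≡ 54.
x = 23 + 47×((29 − 23)×54 mod 59) = 23 + 47×29 = 1386.
Check: 1386 mod 47 = 23, 1386 mod 59 = 29. ✓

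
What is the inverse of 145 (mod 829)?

Apply the Euclidean algorithm and back-substitute:
829 = 5·145 + 104
145 = 1·104 + 41
104 = 2·41 + 22
41 = 1·22 + 19
22 = 1·19 + 3
19 = 6·3 + 1
3 = 3·1 + 0
gcd(145, 829) = 1, so the inverse exists.
Back-substitute for 1:
1 = 1·19 − 6·3
  = −6·22 + 7·19
  = 7·41 − 13·22
  = −13·104 + 33·41
  = 33·145 − 46·104
  = −46·829 + 263·145
So 145⁻¹ ≡ 263 (mod 829).

263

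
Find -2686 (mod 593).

-2686 = -5·593 + 279, so -2686 ≡ 279 (mod 593).

279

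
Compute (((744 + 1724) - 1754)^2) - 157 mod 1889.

1498

744 + 1724 = 2468 ≡ 579 (mod 1889)
579 - 1754 = -1175 ≡ 714 (mod 1889)
(714)^2 ≡ 1655 (mod 1889)
1655 - 157 = 1498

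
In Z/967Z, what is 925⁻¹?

23

Apply the Euclidean algorithm and back-substitute:
967 = 1×925 + 42
925 = 22×42 + 1
42 = 42×1 + 0
gcd(925, 967) = 1, so the inverse exists.
Bézout: 1 = −22×967 + 23×925.
So 925⁻¹ ≡ 23 (mod 967).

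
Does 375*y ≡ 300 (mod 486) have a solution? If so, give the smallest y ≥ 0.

98

gcd(375, 486) = 3, and 3 | 300, so solutions exist.
Divide through by 3: 125*y mod 162 = 100.
125⁻¹ ≡ 35 (mod 162).
y ≡ 35*100 ≡ 98 (mod 162).
The smallest non-negative solution is y = 98.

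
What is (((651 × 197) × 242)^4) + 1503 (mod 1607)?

651 × 197 = 128247 ≡ 1294 (mod 1607)
1294 × 242 = 313148 ≡ 1390 (mod 1607)
(1390)^4 ≡ 1574 (mod 1607)
1574 + 1503 = 3077 ≡ 1470 (mod 1607)

1470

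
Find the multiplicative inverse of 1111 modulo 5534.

5534 = 4×1111 + 1090
1111 = 1×1090 + 21
1090 = 51×21 + 19
21 = 1×19 + 2
19 = 9×2 + 1
2 = 2×1 + 0
gcd(1111, 5534) = 1, so the inverse exists.
Bézout: 1 = 529×5534 − 2635×1111.
So 1111⁻¹ ≡ −2635 ≡ 2899 (mod 5534).

2899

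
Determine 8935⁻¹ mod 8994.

By the extended Euclidean algorithm:
8994 = 1·8935 + 59
8935 = 151·59 + 26
59 = 2·26 + 7
26 = 3·7 + 5
7 = 1·5 + 2
5 = 2·2 + 1
2 = 2·1 + 0
gcd(8935, 8994) = 1, so the inverse exists.
Back-substitute for 1:
1 = 1·5 − 2·2
  = −2·7 + 3·5
  = 3·26 − 11·7
  = −11·59 + 25·26
  = 25·8935 − 3786·59
  = −3786·8994 + 3811·8935
So 8935⁻¹ ≡ 3811 (mod 8994).

3811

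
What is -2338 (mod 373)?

273

-2338 = -7×373 + 273, so -2338 ≡ 273 (mod 373).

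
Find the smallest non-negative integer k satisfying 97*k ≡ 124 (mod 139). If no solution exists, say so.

50

gcd(97, 139) = 1, so a unique solution mod 139 exists.
97⁻¹ ≡ 43 (mod 139).
k ≡ 43*124 ≡ 50 (mod 139).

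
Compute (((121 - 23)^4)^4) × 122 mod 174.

121 - 23 = 98
(98)^4 ≡ 112 (mod 174)
(112)^4 ≡ 82 (mod 174)
82 × 122 = 10004 ≡ 86 (mod 174)

86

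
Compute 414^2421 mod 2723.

2661

2421 in binary is 100101110101, i.e. 2421 = 2048 + 256 + 64 + 32 + 16 + 4 + 1.
414^1 ≡ 414 (mod 2723)
414^2 ≡ 414^2 = 171396 ≡ 2570 (mod 2723)
414^4 ≡ 2570^2 = 6604900 ≡ 1625 (mod 2723)
414^8 ≡ 1625^2 = 2640625 ≡ 2038 (mod 2723)
414^16 ≡ 2038^2 = 4153444 ≡ 869 (mod 2723)
414^32 ≡ 869^2 = 755161 ≡ 890 (mod 2723)
414^64 ≡ 890^2 = 792100 ≡ 2430 (mod 2723)
414^128 ≡ 2430^2 = 5904900 ≡ 1436 (mod 2723)
414^256 ≡ 1436^2 = 2062096 ≡ 785 (mod 2723)
414^512 ≡ 785^2 = 616225 ≡ 827 (mod 2723)
414^1024 ≡ 827^2 = 683929 ≡ 456 (mod 2723)
414^2048 ≡ 456^2 = 207936 ≡ 988 (mod 2723)
414^2421 = 414^2048 × 414^256 × 414^64 × 414^32 × 414^16 × 414^4 × 414^1 ≡ 988 × 785 × 2430 × 890 × 869 × 1625 × 414 (mod 2723).
Accumulate the product:
988 × 785 = 775580 ≡ 2248
2248 × 2430 = 5462640 ≡ 302
302 × 890 = 268780 ≡ 1926
1926 × 869 = 1673694 ≡ 1772
1772 × 1625 = 2879500 ≡ 1289
1289 × 414 = 533646 ≡ 2661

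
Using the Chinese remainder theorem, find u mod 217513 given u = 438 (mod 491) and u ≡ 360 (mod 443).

189964

491⁻¹ mod 443: 491×120 ≡ 1 (mod 443), so 491⁻¹ ≡ 120.
u = 438 + 491×((360 − 438)×120 mod 443) = 438 + 491×386 = 189964.
Check: 189964 mod 491 = 438, 189964 mod 443 = 360. ✓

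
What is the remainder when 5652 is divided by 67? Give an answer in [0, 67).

5652 = 84×67 + 24, so 5652 ≡ 24 (mod 67).

24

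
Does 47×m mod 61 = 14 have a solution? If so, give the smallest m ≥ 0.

gcd(47, 61) = 1, so a unique solution mod 61 exists.
47⁻¹ ≡ 13 (mod 61).
m ≡ 13×14 ≡ 60 (mod 61).

60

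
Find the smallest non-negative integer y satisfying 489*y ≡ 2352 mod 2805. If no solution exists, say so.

gcd(489, 2805) = 3, and 3 | 2352, so solutions exist.
Divide through by 3: 163*y mod 935 = 784.
163⁻¹ ≡ 522 (mod 935).
y ≡ 522*784 ≡ 653 (mod 935).
The smallest non-negative solution is y = 653.

653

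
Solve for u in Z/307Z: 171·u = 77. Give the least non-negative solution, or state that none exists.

gcd(171, 307) = 1, so a unique solution mod 307 exists.
171⁻¹ ≡ 79 (mod 307).
u ≡ 79·77 ≡ 250 (mod 307).

250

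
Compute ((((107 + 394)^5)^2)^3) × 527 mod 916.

575

107 + 394 = 501
(501)^5 ≡ 61 (mod 916)
(61)^2 ≡ 57 (mod 916)
(57)^3 ≡ 161 (mod 916)
161 × 527 = 84847 ≡ 575 (mod 916)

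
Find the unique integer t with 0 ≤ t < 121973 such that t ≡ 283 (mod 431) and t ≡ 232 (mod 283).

431⁻¹ mod 283: 431×109 ≡ 1 (mod 283), so 431⁻¹ ≡ 109.
t = 283 + 431×((232 − 283)×109 mod 283) = 283 + 431×101 = 43814.

43814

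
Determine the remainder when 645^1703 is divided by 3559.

3163

Using repeated squaring:
1703 in binary is 11010100111, i.e. 1703 = 1024 + 512 + 128 + 32 + 4 + 2 + 1.
645^1 ≡ 645 (mod 3559)
645^2 ≡ 645^2 = 416025 ≡ 3181 (mod 3559)
645^4 ≡ 3181^2 = 10118761 ≡ 524 (mod 3559)
645^8 ≡ 524^2 = 274576 ≡ 533 (mod 3559)
645^16 ≡ 533^2 = 284089 ≡ 2928 (mod 3559)
645^32 ≡ 2928^2 = 8573184 ≡ 3112 (mod 3559)
645^64 ≡ 3112^2 = 9684544 ≡ 505 (mod 3559)
645^128 ≡ 505^2 = 255025 ≡ 2336 (mod 3559)
645^256 ≡ 2336^2 = 5456896 ≡ 949 (mod 3559)
645^512 ≡ 949^2 = 900601 ≡ 174 (mod 3559)
645^1024 ≡ 174^2 = 30276 ≡ 1804 (mod 3559)
645^1703 = 645^1024 * 645^512 * 645^128 * 645^32 * 645^4 * 645^2 * 645^1 ≡ 1804 * 174 * 2336 * 3112 * 524 * 3181 * 645 (mod 3559).
Accumulate the product:
1804 * 174 = 313896 ≡ 704
704 * 2336 = 1644544 ≡ 286
286 * 3112 = 890032 ≡ 282
282 * 524 = 147768 ≡ 1849
1849 * 3181 = 5881669 ≡ 2201
2201 * 645 = 1419645 ≡ 3163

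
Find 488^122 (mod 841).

803

488^1 ≡ 488 (mod 841)
488^2 ≡ 488^2 = 238144 ≡ 141 (mod 841)
488^4 ≡ 141^2 = 19881 ≡ 538 (mod 841)
488^8 ≡ 538^2 = 289444 ≡ 140 (mod 841)
488^16 ≡ 140^2 = 19600 ≡ 257 (mod 841)
488^32 ≡ 257^2 = 66049 ≡ 451 (mod 841)
488^64 ≡ 451^2 = 203401 ≡ 720 (mod 841)
488^122 = 488^64 * 488^32 * 488^16 * 488^8 * 488^2 ≡ 720 * 451 * 257 * 140 * 141 (mod 841).
Accumulate the product:
720 * 451 = 324720 ≡ 94
94 * 257 = 24158 ≡ 610
610 * 140 = 85400 ≡ 459
459 * 141 = 64719 ≡ 803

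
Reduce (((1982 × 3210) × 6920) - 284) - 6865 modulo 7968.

1982 × 3210 = 6362220 ≡ 3756 (mod 7968)
3756 × 6920 = 25991520 ≡ 7872 (mod 7968)
7872 - 284 = 7588
7588 - 6865 = 723

723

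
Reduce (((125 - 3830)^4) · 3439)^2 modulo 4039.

125 - 3830 = -3705 ≡ 334 (mod 4039)
(334)^4 ≡ 520 (mod 4039)
520 · 3439 = 1788280 ≡ 3042 (mod 4039)
(3042)^2 ≡ 415 (mod 4039)

415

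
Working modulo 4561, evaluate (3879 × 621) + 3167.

3818

3879 × 621 = 2408859 ≡ 651 (mod 4561)
651 + 3167 = 3818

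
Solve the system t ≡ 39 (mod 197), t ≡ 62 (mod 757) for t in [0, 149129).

58351

197⁻¹ mod 757: 197·342 ≡ 1 (mod 757), so 197⁻¹ ≡ 342.
t = 39 + 197·((62 − 39)·342 mod 757) = 39 + 197·296 = 58351.
Check: 58351 mod 197 = 39, 58351 mod 757 = 62. ✓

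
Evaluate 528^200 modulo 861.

By square-and-multiply:
528^1 ≡ 528 (mod 861)
528^2 ≡ 528^2 = 278784 ≡ 681 (mod 861)
528^4 ≡ 681^2 = 463761 ≡ 543 (mod 861)
528^8 ≡ 543^2 = 294849 ≡ 387 (mod 861)
528^16 ≡ 387^2 = 149769 ≡ 816 (mod 861)
528^32 ≡ 816^2 = 665856 ≡ 303 (mod 861)
528^64 ≡ 303^2 = 91809 ≡ 543 (mod 861)
528^128 ≡ 543^2 = 294849 ≡ 387 (mod 861)
528^200 = 528^128 · 528^64 · 528^8 ≡ 387 · 543 · 387 (mod 861).
Accumulate the product:
387 · 543 = 210141 ≡ 57
57 · 387 = 22059 ≡ 534

534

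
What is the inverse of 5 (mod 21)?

Apply the Euclidean algorithm and back-substitute:
21 = 4·5 + 1
5 = 5·1 + 0
gcd(5, 21) = 1, so the inverse exists.
Back-substitute for 1:
1 = 1·21 − 4·5
So 5⁻¹ ≡ −4 ≡ 17 (mod 21).

17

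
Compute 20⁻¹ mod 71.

32

71 = 3·20 + 11
20 = 1·11 + 9
11 = 1·9 + 2
9 = 4·2 + 1
2 = 2·1 + 0
gcd(20, 71) = 1, so the inverse exists.
Back-substitute for 1:
1 = 1·9 − 4·2
  = −4·11 + 5·9
  = 5·20 − 9·11
  = −9·71 + 32·20
So 20⁻¹ ≡ 32 (mod 71).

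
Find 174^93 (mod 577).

93 in binary is 1011101, i.e. 93 = 64 + 16 + 8 + 4 + 1.
174^1 ≡ 174 (mod 577)
174^2 ≡ 174^2 = 30276 ≡ 272 (mod 577)
174^4 ≡ 272^2 = 73984 ≡ 128 (mod 577)
174^8 ≡ 128^2 = 16384 ≡ 228 (mod 577)
174^16 ≡ 228^2 = 51984 ≡ 54 (mod 577)
174^32 ≡ 54^2 = 2916 ≡ 31 (mod 577)
174^64 ≡ 31^2 = 961 ≡ 384 (mod 577)
174^93 = 174^64 · 174^16 · 174^8 · 174^4 · 174^1 ≡ 384 · 54 · 228 · 128 · 174 (mod 577).
Accumulate the product:
384 · 54 = 20736 ≡ 541
541 · 228 = 123348 ≡ 447
447 · 128 = 57216 ≡ 93
93 · 174 = 16182 ≡ 26

26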